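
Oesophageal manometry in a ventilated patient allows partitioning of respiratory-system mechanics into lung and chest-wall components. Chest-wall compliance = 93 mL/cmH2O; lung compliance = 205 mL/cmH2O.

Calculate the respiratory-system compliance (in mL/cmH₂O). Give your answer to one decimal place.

64.0

Lung and chest wall are elastances in series: 1/Crs = 1/CL + 1/Ccw.
1/Crs = 1/205 + 1/93 = 0.01563.
Crs = 63.98 mL/cmH2O.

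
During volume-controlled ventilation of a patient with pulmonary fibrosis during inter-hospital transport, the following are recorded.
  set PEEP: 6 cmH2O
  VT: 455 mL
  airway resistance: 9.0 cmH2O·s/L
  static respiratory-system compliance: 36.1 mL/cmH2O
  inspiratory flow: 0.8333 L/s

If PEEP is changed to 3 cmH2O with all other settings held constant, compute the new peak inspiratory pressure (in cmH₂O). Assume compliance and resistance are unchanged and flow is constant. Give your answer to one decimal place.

23.1

PIP = Vt/C + R·V̇ + PEEP (constant-flow equation of motion).
Only the baseline term changes: ΔPIP = ΔPEEP = 3 − 6 = -3.0 cmH2O.
Original PIP = 455/36.1 + 9.0×0.8333 + 6 = 26.104 cmH2O; new PIP = 26.104 + (-3.0) = 23.104 cmH2O.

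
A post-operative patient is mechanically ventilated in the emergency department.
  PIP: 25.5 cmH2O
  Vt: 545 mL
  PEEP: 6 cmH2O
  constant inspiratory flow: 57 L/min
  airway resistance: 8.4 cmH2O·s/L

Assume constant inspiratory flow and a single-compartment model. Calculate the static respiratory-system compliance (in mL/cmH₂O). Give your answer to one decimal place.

47.3

Flow: 57 L/min ÷ 60 = 0.95 L/s.
Equation of motion (constant flow): PIP = Vt/C + R·V̇ + PEEP.
Vt/C = PIP − R·V̇ − PEEP = 25.5 − 8.4×0.95 − 6 = 25.5 − 7.98 − 6 = 11.52 cmH2O.
C = Vt / 11.52 = 545 / 11.52 = 47.309 mL/cmH2O.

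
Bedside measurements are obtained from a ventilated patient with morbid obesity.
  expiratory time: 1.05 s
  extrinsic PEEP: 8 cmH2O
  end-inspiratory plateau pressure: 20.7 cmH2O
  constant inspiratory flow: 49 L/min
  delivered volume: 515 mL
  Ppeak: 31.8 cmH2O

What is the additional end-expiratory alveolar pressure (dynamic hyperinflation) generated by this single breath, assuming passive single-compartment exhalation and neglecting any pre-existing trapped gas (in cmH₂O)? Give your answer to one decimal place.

1.9

Flow: 49 L/min ÷ 60 = 0.8167 L/s.
R = (PIP − Pplat)/V̇ = (31.8 − 20.7) / 0.8167 = 11.1/0.8167 = 13.591 cmH2O·s/L.
C = Vt/(Pplat − PEEP) = 515.0 / (20.7 − 8) = 515.0/12.7 = 40.551 mL/cmH2O.
τ = R × C = 13.591 × 0.04055 L/cmH2O = 0.5511 s.
Fraction remaining = e^(−Te/τ) = e^(−1.05/0.5511) = 0.1488; trapped volume = 515.0 × 0.1488 = 76.632 mL.
Additional alveolar pressure from trapping ≈ V_trapped / C = 76.632 / 40.551 = 1.89 cmH2O.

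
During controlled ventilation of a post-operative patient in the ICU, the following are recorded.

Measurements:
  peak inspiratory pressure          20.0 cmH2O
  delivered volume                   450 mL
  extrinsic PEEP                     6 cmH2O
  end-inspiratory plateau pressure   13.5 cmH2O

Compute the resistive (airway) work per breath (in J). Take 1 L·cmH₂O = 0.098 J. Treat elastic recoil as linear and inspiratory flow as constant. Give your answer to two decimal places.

0.29

With constant inspiratory flow the resistive pressure is constant at PIP − Pplat = 20.0 − 13.5 = 6.5 cmH2O, so resistive work = 6.5 × 0.450 = 2.925 L·cmH2O.
× 0.098 J/(L·cmH2O) → 0.2867 J.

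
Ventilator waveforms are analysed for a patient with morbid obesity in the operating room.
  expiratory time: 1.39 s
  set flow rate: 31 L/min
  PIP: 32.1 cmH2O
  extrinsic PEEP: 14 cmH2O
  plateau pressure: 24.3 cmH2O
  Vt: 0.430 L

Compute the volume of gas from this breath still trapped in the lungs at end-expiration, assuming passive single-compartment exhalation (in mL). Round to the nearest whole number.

47

Flow: 31 L/min ÷ 60 = 0.5167 L/s.
R = (PIP − Pplat)/V̇ = (32.1 − 24.3) / 0.5167 = 7.8/0.5167 = 15.096 cmH2O·s/L.
C = Vt/(Pplat − PEEP) = 430.0 / (24.3 − 14) = 430.0/10.3 = 41.748 mL/cmH2O.
τ = R × C = 15.096 × 0.04175 L/cmH2O = 0.6303 s.
Fraction remaining = e^(−Te/τ) = e^(−1.39/0.6303) = 0.1102.
Trapped volume = 430.0 × 0.1102 = 47.386 mL.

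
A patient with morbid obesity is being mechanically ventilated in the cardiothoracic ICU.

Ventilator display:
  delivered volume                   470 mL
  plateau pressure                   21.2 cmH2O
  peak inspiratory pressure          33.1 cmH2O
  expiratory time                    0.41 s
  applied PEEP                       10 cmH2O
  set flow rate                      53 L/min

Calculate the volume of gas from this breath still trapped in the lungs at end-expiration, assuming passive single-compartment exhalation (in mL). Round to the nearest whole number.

228

Flow: 53 L/min ÷ 60 = 0.8833 L/s.
R = (PIP − Pplat)/V̇ = (33.1 − 21.2) / 0.8833 = 11.9/0.8833 = 13.472 cmH2O·s/L.
C = Vt/(Pplat − PEEP) = 470.0 / (21.2 − 10) = 470.0/11.2 = 41.964 mL/cmH2O.
τ = R × C = 13.472 × 0.04196 L/cmH2O = 0.5653 s.
Fraction remaining = e^(−Te/τ) = e^(−0.41/0.5653) = 0.4842.
Trapped volume = 470.0 × 0.4842 = 227.57 mL.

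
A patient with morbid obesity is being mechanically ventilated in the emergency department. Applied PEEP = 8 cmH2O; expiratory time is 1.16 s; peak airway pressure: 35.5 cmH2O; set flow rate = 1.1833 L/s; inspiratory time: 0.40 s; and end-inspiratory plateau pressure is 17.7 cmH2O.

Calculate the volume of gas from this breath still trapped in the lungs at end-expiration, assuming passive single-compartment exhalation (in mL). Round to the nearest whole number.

97

Vt = flow × Ti = 1.1833 L/s × 0.40 s × 1000 mL/L = 473.32 mL.
R = (PIP − Pplat)/V̇ = (35.5 − 17.7) / 1.1833 = 17.8/1.1833 = 15.043 cmH2O·s/L.
C = Vt/(Pplat − PEEP) = 473.32 / (17.7 − 8) = 473.32/9.7 = 48.796 mL/cmH2O.
τ = R × C = 15.043 × 0.0488 L/cmH2O = 0.7341 s.
Fraction remaining = e^(−Te/τ) = e^(−1.16/0.7341) = 0.2059.
Trapped volume = 473.32 × 0.2059 = 97.457 mL.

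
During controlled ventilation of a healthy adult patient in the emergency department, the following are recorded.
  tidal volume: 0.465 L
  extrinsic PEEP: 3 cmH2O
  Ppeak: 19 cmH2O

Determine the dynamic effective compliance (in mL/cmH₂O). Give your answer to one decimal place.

Dynamic compliance = Vt / (PIP − PEEP) = 465 / (19 − 3) = 465 / 16.0 = 29.063 mL/cmH2O.

29.1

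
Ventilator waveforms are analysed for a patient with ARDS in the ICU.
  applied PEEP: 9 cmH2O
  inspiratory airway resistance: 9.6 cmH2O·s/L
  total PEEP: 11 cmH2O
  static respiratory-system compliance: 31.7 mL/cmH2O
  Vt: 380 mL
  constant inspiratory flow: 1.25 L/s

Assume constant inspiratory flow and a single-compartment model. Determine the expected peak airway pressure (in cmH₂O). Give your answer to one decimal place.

35.0

Total PEEP = 11 cmH2O (set 9 + intrinsic 2); this is the baseline alveolar pressure.
Equation of motion (constant flow): PIP = Vt/C + R·V̇ + PEEP.
PIP = 380/31.7 + 9.6×1.25 + 11 = 11.987 + 12.0 + 11 = 34.987 cmH2O.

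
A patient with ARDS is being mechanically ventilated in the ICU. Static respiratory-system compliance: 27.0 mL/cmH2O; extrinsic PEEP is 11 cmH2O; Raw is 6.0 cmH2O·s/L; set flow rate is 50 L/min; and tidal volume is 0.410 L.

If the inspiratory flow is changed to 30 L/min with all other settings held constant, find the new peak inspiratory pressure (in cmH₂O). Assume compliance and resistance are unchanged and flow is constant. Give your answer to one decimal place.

29.2

Flow: 50 L/min ÷ 60 = 0.8333 L/s.
New flow: 30 L/min ÷ 60 = 0.5 L/s.
PIP = Vt/C + R·V̇ + PEEP (constant-flow equation of motion).
Only the resistive term changes: ΔPIP = R × ΔV̇ = 6.0 × (0.5 − 0.8333) = 6.0 × -0.3333 = -2.0 cmH2O.
Original PIP = 410/27.0 + 6.0×0.8333 + 11 = 31.185 cmH2O; new PIP = 31.185 + (-2.0) = 29.185 cmH2O.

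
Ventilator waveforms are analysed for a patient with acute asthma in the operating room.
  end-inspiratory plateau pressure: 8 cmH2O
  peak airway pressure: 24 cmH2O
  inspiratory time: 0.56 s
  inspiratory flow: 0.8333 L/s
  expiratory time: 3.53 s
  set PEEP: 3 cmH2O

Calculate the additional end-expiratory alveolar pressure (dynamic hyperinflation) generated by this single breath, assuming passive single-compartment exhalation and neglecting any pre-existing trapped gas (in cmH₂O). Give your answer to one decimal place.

Vt = flow × Ti = 0.8333 L/s × 0.56 s × 1000 mL/L = 466.65 mL.
R = (PIP − Pplat)/V̇ = (24 − 8) / 0.8333 = 16.0/0.8333 = 19.201 cmH2O·s/L.
C = Vt/(Pplat − PEEP) = 466.65 / (8 − 3) = 466.65/5.0 = 93.33 mL/cmH2O.
τ = R × C = 19.201 × 0.09333 L/cmH2O = 1.792 s.
Fraction remaining = e^(−Te/τ) = e^(−3.53/1.792) = 0.1395; trapped volume = 466.65 × 0.1395 = 65.098 mL.
Additional alveolar pressure from trapping ≈ V_trapped / C = 65.098 / 93.33 = 0.6975 cmH2O.

0.7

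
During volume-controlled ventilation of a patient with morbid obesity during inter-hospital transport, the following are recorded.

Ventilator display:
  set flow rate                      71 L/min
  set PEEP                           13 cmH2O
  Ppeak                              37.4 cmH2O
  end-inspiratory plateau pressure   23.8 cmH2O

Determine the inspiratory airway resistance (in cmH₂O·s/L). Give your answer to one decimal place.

11.5

Flow: 71 L/min ÷ 60 = 1.1833 L/s.
Raw = (PIP − Pplat) / flow = (37.4 − 23.8) / 1.1833 = 13.6 / 1.1833 = 11.493 cmH2O·s/L.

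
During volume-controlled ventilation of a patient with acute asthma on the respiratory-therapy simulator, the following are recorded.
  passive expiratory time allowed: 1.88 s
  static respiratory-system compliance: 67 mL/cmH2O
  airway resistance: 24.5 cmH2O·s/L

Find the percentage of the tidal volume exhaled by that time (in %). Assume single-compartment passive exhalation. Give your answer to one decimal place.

τ = R × C = 24.5 × 67 mL/cmH2O = 24.5 × 0.067 L/cmH2O = 1.642 s.
Passive exhalation: V(t)/V₀ = e^(−t/τ) = e^(−1.88/1.642) = 0.3182.
Fraction exhaled = 1 − 0.3182 = 0.6818 → 68.18%.

68.2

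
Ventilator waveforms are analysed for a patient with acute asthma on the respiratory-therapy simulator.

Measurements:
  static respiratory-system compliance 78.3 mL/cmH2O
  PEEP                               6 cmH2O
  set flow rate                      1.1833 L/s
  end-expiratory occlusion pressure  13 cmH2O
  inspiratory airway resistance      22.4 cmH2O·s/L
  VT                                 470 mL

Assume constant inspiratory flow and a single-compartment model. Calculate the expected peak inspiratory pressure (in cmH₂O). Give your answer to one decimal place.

Total PEEP = 13 cmH2O (set 6 + intrinsic 7); this is the baseline alveolar pressure.
Equation of motion (constant flow): PIP = Vt/C + R·V̇ + PEEP.
PIP = 470/78.3 + 22.4×1.1833 + 13 = 6.003 + 26.506 + 13 = 45.509 cmH2O.

45.5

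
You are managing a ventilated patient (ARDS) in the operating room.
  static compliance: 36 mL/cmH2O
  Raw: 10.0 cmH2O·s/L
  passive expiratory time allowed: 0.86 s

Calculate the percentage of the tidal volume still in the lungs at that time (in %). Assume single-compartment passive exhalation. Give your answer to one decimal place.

τ = R × C = 10.0 × 36 mL/cmH2O = 10.0 × 0.036 L/cmH2O = 0.36 s.
Passive exhalation: V(t)/V₀ = e^(−t/τ) = e^(−0.86/0.36) = 0.09173.
Fraction remaining = 0.09173 → 9.173%.

9.2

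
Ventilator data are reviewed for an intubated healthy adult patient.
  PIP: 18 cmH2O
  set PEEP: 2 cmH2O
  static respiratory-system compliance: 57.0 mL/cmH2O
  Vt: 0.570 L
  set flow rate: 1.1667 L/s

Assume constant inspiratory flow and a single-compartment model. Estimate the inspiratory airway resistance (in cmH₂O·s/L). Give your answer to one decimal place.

5.1

Equation of motion (constant flow): PIP = Vt/C + R·V̇ + PEEP.
R·V̇ = PIP − Vt/C − PEEP = 18 − 570/57.0 − 2 = 18 − 10.0 − 2 = 6.0 cmH2O.
R = 6.0 / 1.1667 = 5.143 cmH2O·s/L.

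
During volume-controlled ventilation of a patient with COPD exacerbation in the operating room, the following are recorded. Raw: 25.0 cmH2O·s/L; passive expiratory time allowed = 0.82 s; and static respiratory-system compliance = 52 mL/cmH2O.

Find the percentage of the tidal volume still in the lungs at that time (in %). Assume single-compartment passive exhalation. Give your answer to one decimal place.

τ = R × C = 25.0 × 52 mL/cmH2O = 25.0 × 0.052 L/cmH2O = 1.3 s.
Passive exhalation: V(t)/V₀ = e^(−t/τ) = e^(−0.82/1.3) = 0.5322.
Fraction remaining = 0.5322 → 53.22%.

53.2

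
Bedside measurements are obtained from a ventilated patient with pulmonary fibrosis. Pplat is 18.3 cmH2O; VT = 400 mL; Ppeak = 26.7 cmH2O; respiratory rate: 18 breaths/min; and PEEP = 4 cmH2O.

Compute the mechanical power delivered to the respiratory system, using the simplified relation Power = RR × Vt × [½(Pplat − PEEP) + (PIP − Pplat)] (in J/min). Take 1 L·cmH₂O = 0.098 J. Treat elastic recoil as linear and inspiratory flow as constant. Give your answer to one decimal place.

11.0

Per-breath work = Vt × [½(Pplat−PEEP) + (PIP−Pplat)] = 0.400 × [0.5×14.3 + 8.4] = 0.400 × 15.55 = 6.22 L·cmH2O.
Power = 18 × 6.22 = 111.96 L·cmH2O/min.
× 0.098 J/(L·cmH2O) → 10.972 J/min.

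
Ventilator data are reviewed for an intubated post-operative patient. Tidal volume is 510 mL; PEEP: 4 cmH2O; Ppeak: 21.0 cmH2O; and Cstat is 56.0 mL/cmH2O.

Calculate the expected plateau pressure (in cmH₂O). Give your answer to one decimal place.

Pplat = PEEP + Vt / Cstat = 4 + 510 / 56.0 = 4 + 9.107 = 13.107 cmH2O.

13.1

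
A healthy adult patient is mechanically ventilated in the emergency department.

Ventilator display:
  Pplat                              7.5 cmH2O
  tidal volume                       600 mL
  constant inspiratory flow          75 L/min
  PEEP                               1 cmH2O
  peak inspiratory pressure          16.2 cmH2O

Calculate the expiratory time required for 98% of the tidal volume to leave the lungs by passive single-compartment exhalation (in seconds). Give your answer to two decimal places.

2.51

Flow: 75 L/min ÷ 60 = 1.25 L/s.
R = (PIP − Pplat)/V̇ = (16.2 − 7.5) / 1.25 = 8.7/1.25 = 6.96 cmH2O·s/L.
C = Vt/(Pplat − PEEP) = 600.0 / (7.5 − 1) = 600.0/6.5 = 92.308 mL/cmH2O.
τ = R × C = 6.96 × 0.09231 L/cmH2O = 0.6425 s.
t = −τ·ln(1 − 0.98) = −0.6425·ln(0.02) = 2.513 s.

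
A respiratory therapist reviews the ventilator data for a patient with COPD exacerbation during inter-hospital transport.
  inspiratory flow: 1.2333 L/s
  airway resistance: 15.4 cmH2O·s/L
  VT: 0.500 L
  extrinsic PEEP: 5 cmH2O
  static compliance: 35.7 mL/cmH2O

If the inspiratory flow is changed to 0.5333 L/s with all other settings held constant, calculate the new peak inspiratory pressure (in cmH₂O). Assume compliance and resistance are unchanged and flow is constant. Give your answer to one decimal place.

PIP = Vt/C + R·V̇ + PEEP (constant-flow equation of motion).
Only the resistive term changes: ΔPIP = R × ΔV̇ = 15.4 × (0.5333 − 1.2333) = 15.4 × -0.7 = -10.78 cmH2O.
Original PIP = 500/35.7 + 15.4×1.2333 + 5 = 37.998 cmH2O; new PIP = 37.998 + (-10.78) = 27.218 cmH2O.

27.2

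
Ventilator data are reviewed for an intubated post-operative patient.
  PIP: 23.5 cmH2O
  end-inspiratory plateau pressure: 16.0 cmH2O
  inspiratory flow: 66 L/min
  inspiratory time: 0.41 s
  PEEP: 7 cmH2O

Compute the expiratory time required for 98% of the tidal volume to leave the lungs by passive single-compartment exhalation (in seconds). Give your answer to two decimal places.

Flow: 66 L/min ÷ 60 = 1.1 L/s.
Vt = flow × Ti = 1.1 L/s × 0.41 s × 1000 mL/L = 451.0 mL.
R = (PIP − Pplat)/V̇ = (23.5 − 16.0) / 1.1 = 7.5/1.1 = 6.818 cmH2O·s/L.
C = Vt/(Pplat − PEEP) = 451.0 / (16.0 − 7) = 451.0/9.0 = 50.111 mL/cmH2O.
τ = R × C = 6.818 × 0.05011 L/cmH2O = 0.3416 s.
t = −τ·ln(1 − 0.98) = −0.3416·ln(0.02) = 1.336 s.

1.34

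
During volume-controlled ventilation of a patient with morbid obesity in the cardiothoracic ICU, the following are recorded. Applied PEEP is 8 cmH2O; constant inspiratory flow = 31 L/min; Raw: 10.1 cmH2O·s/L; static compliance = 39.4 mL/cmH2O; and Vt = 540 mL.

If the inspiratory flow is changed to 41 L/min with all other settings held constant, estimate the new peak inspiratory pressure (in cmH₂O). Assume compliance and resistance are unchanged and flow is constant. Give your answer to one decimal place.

Flow: 31 L/min ÷ 60 = 0.5167 L/s.
New flow: 41 L/min ÷ 60 = 0.6833 L/s.
PIP = Vt/C + R·V̇ + PEEP (constant-flow equation of motion).
Only the resistive term changes: ΔPIP = R × ΔV̇ = 10.1 × (0.6833 − 0.5167) = 10.1 × 0.1666 = 1.683 cmH2O.
Original PIP = 540/39.4 + 10.1×0.5167 + 8 = 26.924 cmH2O; new PIP = 26.924 + (1.683) = 28.607 cmH2O.

28.6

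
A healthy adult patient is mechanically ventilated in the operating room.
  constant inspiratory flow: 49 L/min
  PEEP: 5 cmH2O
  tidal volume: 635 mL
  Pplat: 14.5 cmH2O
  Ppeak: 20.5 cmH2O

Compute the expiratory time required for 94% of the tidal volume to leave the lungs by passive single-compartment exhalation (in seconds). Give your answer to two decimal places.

Flow: 49 L/min ÷ 60 = 0.8167 L/s.
R = (PIP − Pplat)/V̇ = (20.5 − 14.5) / 0.8167 = 6.0/0.8167 = 7.347 cmH2O·s/L.
C = Vt/(Pplat − PEEP) = 635.0 / (14.5 − 5) = 635.0/9.5 = 66.842 mL/cmH2O.
τ = R × C = 7.347 × 0.06684 L/cmH2O = 0.4911 s.
t = −τ·ln(1 − 0.94) = −0.4911·ln(0.06) = 1.382 s.

1.38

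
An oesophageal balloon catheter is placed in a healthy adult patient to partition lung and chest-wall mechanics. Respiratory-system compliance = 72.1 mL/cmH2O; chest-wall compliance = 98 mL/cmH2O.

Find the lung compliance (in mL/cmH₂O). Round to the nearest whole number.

273

1/CL = 1/Crs − 1/Ccw.
1/CL = 1/72.1 − 1/98 = 0.003666.
CL = 272.78 mL/cmH2O.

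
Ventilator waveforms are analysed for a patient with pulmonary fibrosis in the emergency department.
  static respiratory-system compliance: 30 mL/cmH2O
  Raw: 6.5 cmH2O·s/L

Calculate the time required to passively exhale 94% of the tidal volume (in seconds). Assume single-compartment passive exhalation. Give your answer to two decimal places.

0.55

τ = R × C = 6.5 × 30 mL/cmH2O = 6.5 × 0.030 L/cmH2O = 0.195 s.
Exhaled fraction f = 1 − e^(−t/τ) → t = −τ·ln(1 − f) = −0.195·ln(0.06) = 0.5486 s.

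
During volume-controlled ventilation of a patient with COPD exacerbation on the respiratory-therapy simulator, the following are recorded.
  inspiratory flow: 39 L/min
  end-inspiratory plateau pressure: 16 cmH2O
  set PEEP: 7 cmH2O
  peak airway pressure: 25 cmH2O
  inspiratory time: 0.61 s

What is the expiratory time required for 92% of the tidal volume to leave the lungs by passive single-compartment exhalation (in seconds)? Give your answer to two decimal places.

1.54

Flow: 39 L/min ÷ 60 = 0.65 L/s.
Vt = flow × Ti = 0.65 L/s × 0.61 s × 1000 mL/L = 396.5 mL.
R = (PIP − Pplat)/V̇ = (25 − 16) / 0.65 = 9.0/0.65 = 13.846 cmH2O·s/L.
C = Vt/(Pplat − PEEP) = 396.5 / (16 − 7) = 396.5/9.0 = 44.056 mL/cmH2O.
τ = R × C = 13.846 × 0.04406 L/cmH2O = 0.6101 s.
t = −τ·ln(1 − 0.92) = −0.6101·ln(0.08) = 1.541 s.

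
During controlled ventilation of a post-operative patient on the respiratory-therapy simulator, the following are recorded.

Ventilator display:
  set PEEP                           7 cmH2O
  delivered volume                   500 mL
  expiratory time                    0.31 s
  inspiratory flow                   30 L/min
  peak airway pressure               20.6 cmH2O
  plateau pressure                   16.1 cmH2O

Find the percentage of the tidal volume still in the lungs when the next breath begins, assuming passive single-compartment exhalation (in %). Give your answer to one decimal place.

Flow: 30 L/min ÷ 60 = 0.5 L/s.
R = (PIP − Pplat)/V̇ = (20.6 − 16.1) / 0.5 = 4.5/0.5 = 9.0 cmH2O·s/L.
C = Vt/(Pplat − PEEP) = 500.0 / (16.1 − 7) = 500.0/9.1 = 54.945 mL/cmH2O.
τ = R × C = 9.0 × 0.05495 L/cmH2O = 0.4946 s.
Fraction remaining at end-expiration = e^(−Te/τ) = e^(−0.31/0.4946) = 0.5343 → 53.43%.

53.4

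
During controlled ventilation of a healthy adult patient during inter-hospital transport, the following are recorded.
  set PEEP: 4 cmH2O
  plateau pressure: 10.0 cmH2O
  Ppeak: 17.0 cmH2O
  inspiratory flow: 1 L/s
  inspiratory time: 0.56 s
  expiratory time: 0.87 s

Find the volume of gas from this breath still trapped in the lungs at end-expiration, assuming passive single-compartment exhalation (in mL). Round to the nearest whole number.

Vt = flow × Ti = 1 L/s × 0.56 s × 1000 mL/L = 560.0 mL.
R = (PIP − Pplat)/V̇ = (17.0 − 10.0) / 1 = 7.0/1 = 7.0 cmH2O·s/L.
C = Vt/(Pplat − PEEP) = 560.0 / (10.0 − 4) = 560.0/6.0 = 93.333 mL/cmH2O.
τ = R × C = 7.0 × 0.09333 L/cmH2O = 0.6533 s.
Fraction remaining = e^(−Te/τ) = e^(−0.87/0.6533) = 0.264.
Trapped volume = 560.0 × 0.264 = 147.84 mL.

148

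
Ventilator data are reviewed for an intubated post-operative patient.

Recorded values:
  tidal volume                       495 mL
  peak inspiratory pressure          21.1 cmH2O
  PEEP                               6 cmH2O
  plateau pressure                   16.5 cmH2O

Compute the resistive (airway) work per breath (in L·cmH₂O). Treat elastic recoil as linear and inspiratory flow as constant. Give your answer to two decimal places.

With constant inspiratory flow the resistive pressure is constant at PIP − Pplat = 21.1 − 16.5 = 4.6 cmH2O, so resistive work = 4.6 × 0.495 = 2.277 L·cmH2O.

2.28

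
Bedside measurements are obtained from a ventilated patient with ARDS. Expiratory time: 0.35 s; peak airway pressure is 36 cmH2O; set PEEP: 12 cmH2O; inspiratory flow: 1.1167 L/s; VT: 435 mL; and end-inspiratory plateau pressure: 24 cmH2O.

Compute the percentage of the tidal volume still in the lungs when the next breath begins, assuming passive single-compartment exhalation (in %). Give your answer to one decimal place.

R = (PIP − Pplat)/V̇ = (36 − 24) / 1.1167 = 12.0/1.1167 = 10.746 cmH2O·s/L.
C = Vt/(Pplat − PEEP) = 435.0 / (24 − 12) = 435.0/12.0 = 36.25 mL/cmH2O.
τ = R × C = 10.746 × 0.03625 L/cmH2O = 0.3895 s.
Fraction remaining at end-expiration = e^(−Te/τ) = e^(−0.35/0.3895) = 0.4071 → 40.71%.

40.7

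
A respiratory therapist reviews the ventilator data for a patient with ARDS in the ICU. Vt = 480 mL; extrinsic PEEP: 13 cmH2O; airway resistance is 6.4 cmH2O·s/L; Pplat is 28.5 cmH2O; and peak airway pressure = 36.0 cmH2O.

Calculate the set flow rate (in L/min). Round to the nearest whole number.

flow = (PIP − Pplat) / Raw = (36.0 − 28.5) / 6.4 = 1.172 L/s × 60 = 70.32 L/min.

70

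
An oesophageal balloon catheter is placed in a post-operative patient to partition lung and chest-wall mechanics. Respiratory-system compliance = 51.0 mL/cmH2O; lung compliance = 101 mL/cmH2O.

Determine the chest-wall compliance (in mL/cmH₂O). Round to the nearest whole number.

103

1/Ccw = 1/Crs − 1/CL.
1/Ccw = 1/51.0 − 1/101 = 0.009707.
Ccw = 103.02 mL/cmH2O.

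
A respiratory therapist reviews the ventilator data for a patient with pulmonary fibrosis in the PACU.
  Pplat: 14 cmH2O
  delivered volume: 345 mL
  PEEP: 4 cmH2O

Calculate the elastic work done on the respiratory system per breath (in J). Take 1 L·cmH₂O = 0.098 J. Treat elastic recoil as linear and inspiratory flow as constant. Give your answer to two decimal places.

Elastic work ≈ ½ × (Pplat − PEEP) × Vt = 0.5 × (14 − 4) × 0.345 L = 0.5 × 10.0 × 0.345 = 1.725 L·cmH2O.
× 0.098 J/(L·cmH2O) → 0.1691 J.

0.17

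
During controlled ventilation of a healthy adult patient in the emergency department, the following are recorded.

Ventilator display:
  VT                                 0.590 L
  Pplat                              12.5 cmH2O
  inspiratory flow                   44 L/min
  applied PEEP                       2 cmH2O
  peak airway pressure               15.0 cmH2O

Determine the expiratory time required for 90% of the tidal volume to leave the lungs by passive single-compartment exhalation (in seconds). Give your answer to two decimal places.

Flow: 44 L/min ÷ 60 = 0.7333 L/s.
R = (PIP − Pplat)/V̇ = (15.0 − 12.5) / 0.7333 = 2.5/0.7333 = 3.409 cmH2O·s/L.
C = Vt/(Pplat − PEEP) = 590.0 / (12.5 − 2) = 590.0/10.5 = 56.19 mL/cmH2O.
τ = R × C = 3.409 × 0.05619 L/cmH2O = 0.1916 s.
t = −τ·ln(1 − 0.90) = −0.1916·ln(0.1) = 0.4412 s.

0.44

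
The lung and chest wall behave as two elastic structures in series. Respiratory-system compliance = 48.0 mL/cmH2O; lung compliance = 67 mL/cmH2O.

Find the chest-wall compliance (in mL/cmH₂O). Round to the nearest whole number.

1/Ccw = 1/Crs − 1/CL.
1/Ccw = 1/48.0 − 1/67 = 0.005908.
Ccw = 169.26 mL/cmH2O.

169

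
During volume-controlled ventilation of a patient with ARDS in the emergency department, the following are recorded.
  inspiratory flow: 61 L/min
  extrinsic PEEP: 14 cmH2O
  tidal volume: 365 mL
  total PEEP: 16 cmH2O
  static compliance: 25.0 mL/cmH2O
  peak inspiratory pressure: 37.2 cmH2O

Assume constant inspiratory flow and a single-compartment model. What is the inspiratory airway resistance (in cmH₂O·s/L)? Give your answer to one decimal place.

Flow: 61 L/min ÷ 60 = 1.0167 L/s.
Total PEEP = 16 cmH2O (set 14 + intrinsic 2); this is the baseline alveolar pressure.
Equation of motion (constant flow): PIP = Vt/C + R·V̇ + PEEP.
R·V̇ = PIP − Vt/C − PEEP = 37.2 − 365/25.0 − 16 = 37.2 − 14.6 − 16 = 6.6 cmH2O.
R = 6.6 / 1.0167 = 6.492 cmH2O·s/L.

6.5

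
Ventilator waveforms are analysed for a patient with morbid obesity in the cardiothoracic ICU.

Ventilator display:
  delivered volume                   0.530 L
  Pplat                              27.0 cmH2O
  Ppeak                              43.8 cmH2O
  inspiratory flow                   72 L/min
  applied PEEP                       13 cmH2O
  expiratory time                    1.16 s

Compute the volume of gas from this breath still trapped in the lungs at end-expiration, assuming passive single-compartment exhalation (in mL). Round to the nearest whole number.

Flow: 72 L/min ÷ 60 = 1.2 L/s.
R = (PIP − Pplat)/V̇ = (43.8 − 27.0) / 1.2 = 16.8/1.2 = 14.0 cmH2O·s/L.
C = Vt/(Pplat − PEEP) = 530.0 / (27.0 − 13) = 530.0/14.0 = 37.857 mL/cmH2O.
τ = R × C = 14.0 × 0.03786 L/cmH2O = 0.53 s.
Fraction remaining = e^(−Te/τ) = e^(−1.16/0.53) = 0.1121.
Trapped volume = 530.0 × 0.1121 = 59.413 mL.

59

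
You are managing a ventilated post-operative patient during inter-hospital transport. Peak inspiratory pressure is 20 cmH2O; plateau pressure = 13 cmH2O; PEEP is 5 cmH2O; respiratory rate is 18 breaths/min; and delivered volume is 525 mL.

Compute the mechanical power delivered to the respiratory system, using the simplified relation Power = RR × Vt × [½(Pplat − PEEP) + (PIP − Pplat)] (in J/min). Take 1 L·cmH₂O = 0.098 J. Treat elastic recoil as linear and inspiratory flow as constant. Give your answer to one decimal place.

10.2

Per-breath work = Vt × [½(Pplat−PEEP) + (PIP−Pplat)] = 0.525 × [0.5×8.0 + 7.0] = 0.525 × 11.0 = 5.775 L·cmH2O.
Power = 18 × 5.775 = 103.95 L·cmH2O/min.
× 0.098 J/(L·cmH2O) → 10.187 J/min.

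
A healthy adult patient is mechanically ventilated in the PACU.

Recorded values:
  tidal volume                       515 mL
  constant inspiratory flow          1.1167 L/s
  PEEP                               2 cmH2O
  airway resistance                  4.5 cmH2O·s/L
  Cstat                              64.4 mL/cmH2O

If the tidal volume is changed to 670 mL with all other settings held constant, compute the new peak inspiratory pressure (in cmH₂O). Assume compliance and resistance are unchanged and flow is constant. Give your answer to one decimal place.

PIP = Vt/C + R·V̇ + PEEP (constant-flow equation of motion).
Only the elastic term changes: ΔPIP = ΔVt / C = (670 − 515) / 64.4 = 2.407 cmH2O.
Original PIP = 515/64.4 + 4.5×1.1167 + 2 = 15.022 cmH2O; new PIP = 15.022 + (2.407) = 17.429 cmH2O.

17.4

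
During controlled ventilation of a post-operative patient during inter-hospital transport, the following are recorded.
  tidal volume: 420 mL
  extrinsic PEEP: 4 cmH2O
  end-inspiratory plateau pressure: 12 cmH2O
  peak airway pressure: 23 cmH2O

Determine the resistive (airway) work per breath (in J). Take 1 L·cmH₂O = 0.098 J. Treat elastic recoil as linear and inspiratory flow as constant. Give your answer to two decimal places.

With constant inspiratory flow the resistive pressure is constant at PIP − Pplat = 23 − 12 = 11.0 cmH2O, so resistive work = 11.0 × 0.420 = 4.62 L·cmH2O.
× 0.098 J/(L·cmH2O) → 0.4528 J.

0.45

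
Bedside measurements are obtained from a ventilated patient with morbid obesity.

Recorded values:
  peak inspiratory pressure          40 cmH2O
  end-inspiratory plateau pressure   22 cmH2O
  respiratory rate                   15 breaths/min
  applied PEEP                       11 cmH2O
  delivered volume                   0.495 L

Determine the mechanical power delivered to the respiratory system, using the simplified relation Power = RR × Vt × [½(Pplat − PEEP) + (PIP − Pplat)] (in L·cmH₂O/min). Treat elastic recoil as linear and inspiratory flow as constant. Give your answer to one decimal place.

Per-breath work = Vt × [½(Pplat−PEEP) + (PIP−Pplat)] = 0.495 × [0.5×11.0 + 18.0] = 0.495 × 23.5 = 11.633 L·cmH2O.
Power = 15 × 11.633 = 174.5 L·cmH2O/min.

174.5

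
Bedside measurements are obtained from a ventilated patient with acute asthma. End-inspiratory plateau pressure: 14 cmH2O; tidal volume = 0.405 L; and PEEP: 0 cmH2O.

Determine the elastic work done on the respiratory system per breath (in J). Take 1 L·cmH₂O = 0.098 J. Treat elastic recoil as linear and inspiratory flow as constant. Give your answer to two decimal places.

0.28

Elastic work ≈ ½ × (Pplat − PEEP) × Vt = 0.5 × (14 − 0) × 0.405 L = 0.5 × 14.0 × 0.405 = 2.835 L·cmH2O.
× 0.098 J/(L·cmH2O) → 0.2778 J.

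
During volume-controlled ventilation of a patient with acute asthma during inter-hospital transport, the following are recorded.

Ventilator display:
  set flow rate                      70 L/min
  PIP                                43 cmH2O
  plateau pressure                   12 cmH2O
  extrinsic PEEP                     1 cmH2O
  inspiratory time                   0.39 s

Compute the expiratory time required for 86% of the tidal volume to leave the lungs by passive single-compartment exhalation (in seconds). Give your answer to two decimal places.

2.16

Flow: 70 L/min ÷ 60 = 1.1667 L/s.
Vt = flow × Ti = 1.1667 L/s × 0.39 s × 1000 mL/L = 455.01 mL.
R = (PIP − Pplat)/V̇ = (43 − 12) / 1.1667 = 31.0/1.1667 = 26.571 cmH2O·s/L.
C = Vt/(Pplat − PEEP) = 455.01 / (12 − 1) = 455.01/11.0 = 41.365 mL/cmH2O.
τ = R × C = 26.571 × 0.04137 L/cmH2O = 1.099 s.
t = −τ·ln(1 − 0.86) = −1.099·ln(0.14) = 2.161 s.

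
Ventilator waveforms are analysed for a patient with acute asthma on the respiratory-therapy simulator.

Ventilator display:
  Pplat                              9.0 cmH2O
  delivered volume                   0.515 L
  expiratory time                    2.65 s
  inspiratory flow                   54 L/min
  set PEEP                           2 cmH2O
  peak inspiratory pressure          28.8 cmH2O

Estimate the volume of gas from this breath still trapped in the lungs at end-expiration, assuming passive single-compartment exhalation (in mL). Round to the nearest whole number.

100

Flow: 54 L/min ÷ 60 = 0.9 L/s.
R = (PIP − Pplat)/V̇ = (28.8 − 9.0) / 0.9 = 19.8/0.9 = 22.0 cmH2O·s/L.
C = Vt/(Pplat − PEEP) = 515.0 / (9.0 − 2) = 515.0/7.0 = 73.571 mL/cmH2O.
τ = R × C = 22.0 × 0.07357 L/cmH2O = 1.619 s.
Fraction remaining = e^(−Te/τ) = e^(−2.65/1.619) = 0.1946.
Trapped volume = 515.0 × 0.1946 = 100.22 mL.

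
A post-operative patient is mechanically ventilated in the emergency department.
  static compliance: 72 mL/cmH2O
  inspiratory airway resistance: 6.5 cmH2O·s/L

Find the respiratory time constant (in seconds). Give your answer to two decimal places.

τ = R × C = 6.5 × 72 mL/cmH2O = 6.5 × 0.072 L/cmH2O = 0.468 s.

0.47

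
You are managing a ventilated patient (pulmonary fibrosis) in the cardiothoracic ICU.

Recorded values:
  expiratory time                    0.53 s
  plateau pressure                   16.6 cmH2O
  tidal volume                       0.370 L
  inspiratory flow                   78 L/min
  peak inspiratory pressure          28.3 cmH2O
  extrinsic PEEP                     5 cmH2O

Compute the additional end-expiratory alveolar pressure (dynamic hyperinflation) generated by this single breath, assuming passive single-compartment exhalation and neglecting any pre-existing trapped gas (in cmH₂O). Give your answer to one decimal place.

1.8

Flow: 78 L/min ÷ 60 = 1.3 L/s.
R = (PIP − Pplat)/V̇ = (28.3 − 16.6) / 1.3 = 11.7/1.3 = 9.0 cmH2O·s/L.
C = Vt/(Pplat − PEEP) = 370.0 / (16.6 − 5) = 370.0/11.6 = 31.897 mL/cmH2O.
τ = R × C = 9.0 × 0.0319 L/cmH2O = 0.2871 s.
Fraction remaining = e^(−Te/τ) = e^(−0.53/0.2871) = 0.1579; trapped volume = 370.0 × 0.1579 = 58.423 mL.
Additional alveolar pressure from trapping ≈ V_trapped / C = 58.423 / 31.897 = 1.832 cmH2O.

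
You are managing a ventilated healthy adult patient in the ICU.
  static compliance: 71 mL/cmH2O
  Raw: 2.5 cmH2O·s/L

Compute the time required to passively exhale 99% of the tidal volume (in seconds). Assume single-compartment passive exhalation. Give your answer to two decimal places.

0.82

τ = R × C = 2.5 × 71 mL/cmH2O = 2.5 × 0.071 L/cmH2O = 0.1775 s.
Exhaled fraction f = 1 − e^(−t/τ) → t = −τ·ln(1 − f) = −0.1775·ln(0.01) = 0.8174 s.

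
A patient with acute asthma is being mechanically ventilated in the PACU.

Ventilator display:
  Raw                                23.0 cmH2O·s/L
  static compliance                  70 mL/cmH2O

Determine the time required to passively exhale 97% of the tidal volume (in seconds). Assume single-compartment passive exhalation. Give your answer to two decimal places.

τ = R × C = 23.0 × 70 mL/cmH2O = 23.0 × 0.070 L/cmH2O = 1.61 s.
Exhaled fraction f = 1 − e^(−t/τ) → t = −τ·ln(1 − f) = −1.61·ln(0.03) = 5.646 s.

5.65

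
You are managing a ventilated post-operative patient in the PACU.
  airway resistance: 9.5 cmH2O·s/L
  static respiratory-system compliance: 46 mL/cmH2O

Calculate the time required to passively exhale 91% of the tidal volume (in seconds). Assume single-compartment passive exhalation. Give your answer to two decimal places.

1.05

τ = R × C = 9.5 × 46 mL/cmH2O = 9.5 × 0.046 L/cmH2O = 0.437 s.
Exhaled fraction f = 1 − e^(−t/τ) → t = −τ·ln(1 − f) = −0.437·ln(0.09) = 1.052 s.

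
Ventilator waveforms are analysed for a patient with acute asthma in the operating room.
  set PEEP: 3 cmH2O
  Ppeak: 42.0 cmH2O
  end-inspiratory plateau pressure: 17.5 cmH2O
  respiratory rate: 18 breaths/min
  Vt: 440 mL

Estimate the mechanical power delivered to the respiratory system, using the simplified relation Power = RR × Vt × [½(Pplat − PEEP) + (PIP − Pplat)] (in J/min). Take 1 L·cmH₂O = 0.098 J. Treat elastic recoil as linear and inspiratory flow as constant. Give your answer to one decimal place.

24.6

Per-breath work = Vt × [½(Pplat−PEEP) + (PIP−Pplat)] = 0.440 × [0.5×14.5 + 24.5] = 0.440 × 31.75 = 13.97 L·cmH2O.
Power = 18 × 13.97 = 251.46 L·cmH2O/min.
× 0.098 J/(L·cmH2O) → 24.643 J/min.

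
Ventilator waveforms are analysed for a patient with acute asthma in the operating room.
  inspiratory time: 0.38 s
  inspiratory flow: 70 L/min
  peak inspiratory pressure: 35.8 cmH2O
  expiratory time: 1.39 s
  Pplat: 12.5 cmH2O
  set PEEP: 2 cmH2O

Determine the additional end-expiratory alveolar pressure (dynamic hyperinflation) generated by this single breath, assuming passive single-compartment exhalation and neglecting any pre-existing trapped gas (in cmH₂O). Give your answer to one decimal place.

Flow: 70 L/min ÷ 60 = 1.1667 L/s.
Vt = flow × Ti = 1.1667 L/s × 0.38 s × 1000 mL/L = 443.35 mL.
R = (PIP − Pplat)/V̇ = (35.8 − 12.5) / 1.1667 = 23.3/1.1667 = 19.971 cmH2O·s/L.
C = Vt/(Pplat − PEEP) = 443.35 / (12.5 − 2) = 443.35/10.5 = 42.224 mL/cmH2O.
τ = R × C = 19.971 × 0.04222 L/cmH2O = 0.8432 s.
Fraction remaining = e^(−Te/τ) = e^(−1.39/0.8432) = 0.1923; trapped volume = 443.35 × 0.1923 = 85.256 mL.
Additional alveolar pressure from trapping ≈ V_trapped / C = 85.256 / 42.224 = 2.019 cmH2O.

2.0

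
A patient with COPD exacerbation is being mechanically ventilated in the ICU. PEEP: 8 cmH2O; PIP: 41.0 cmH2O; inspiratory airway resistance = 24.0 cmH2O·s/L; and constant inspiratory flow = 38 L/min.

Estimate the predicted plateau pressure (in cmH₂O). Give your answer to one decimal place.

Flow: 38 L/min ÷ 60 = 0.6333 L/s.
Pplat = PIP − Raw × flow = 41.0 − 24.0 × 0.6333 = 41.0 − 15.199 = 25.801 cmH2O.

25.8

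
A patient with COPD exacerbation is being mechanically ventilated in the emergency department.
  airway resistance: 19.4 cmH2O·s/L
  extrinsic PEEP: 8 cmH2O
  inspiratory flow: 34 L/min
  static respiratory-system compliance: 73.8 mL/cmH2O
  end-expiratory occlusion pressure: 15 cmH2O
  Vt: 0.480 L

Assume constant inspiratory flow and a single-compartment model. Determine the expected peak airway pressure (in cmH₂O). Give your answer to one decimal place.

Flow: 34 L/min ÷ 60 = 0.5667 L/s.
Total PEEP = 15 cmH2O (set 8 + intrinsic 7); this is the baseline alveolar pressure.
Equation of motion (constant flow): PIP = Vt/C + R·V̇ + PEEP.
PIP = 480/73.8 + 19.4×0.5667 + 15 = 6.504 + 10.994 + 15 = 32.498 cmH2O.

32.5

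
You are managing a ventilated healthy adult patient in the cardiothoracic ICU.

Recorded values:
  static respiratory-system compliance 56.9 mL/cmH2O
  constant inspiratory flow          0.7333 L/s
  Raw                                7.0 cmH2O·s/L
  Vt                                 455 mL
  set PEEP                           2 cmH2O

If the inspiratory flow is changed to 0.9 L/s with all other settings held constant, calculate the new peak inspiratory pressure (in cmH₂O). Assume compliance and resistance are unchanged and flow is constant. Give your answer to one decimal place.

PIP = Vt/C + R·V̇ + PEEP (constant-flow equation of motion).
Only the resistive term changes: ΔPIP = R × ΔV̇ = 7.0 × (0.9 − 0.7333) = 7.0 × 0.1667 = 1.167 cmH2O.
Original PIP = 455/56.9 + 7.0×0.7333 + 2 = 15.13 cmH2O; new PIP = 15.13 + (1.167) = 16.297 cmH2O.

16.3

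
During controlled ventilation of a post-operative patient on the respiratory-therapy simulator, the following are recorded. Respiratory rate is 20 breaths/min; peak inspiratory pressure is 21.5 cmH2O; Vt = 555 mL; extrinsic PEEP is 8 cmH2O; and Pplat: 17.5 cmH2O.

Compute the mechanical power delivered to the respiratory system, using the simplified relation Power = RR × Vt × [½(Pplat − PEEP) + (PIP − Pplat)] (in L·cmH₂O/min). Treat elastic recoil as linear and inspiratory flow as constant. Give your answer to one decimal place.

97.1

Per-breath work = Vt × [½(Pplat−PEEP) + (PIP−Pplat)] = 0.555 × [0.5×9.5 + 4.0] = 0.555 × 8.75 = 4.856 L·cmH2O.
Power = 20 × 4.856 = 97.12 L·cmH2O/min.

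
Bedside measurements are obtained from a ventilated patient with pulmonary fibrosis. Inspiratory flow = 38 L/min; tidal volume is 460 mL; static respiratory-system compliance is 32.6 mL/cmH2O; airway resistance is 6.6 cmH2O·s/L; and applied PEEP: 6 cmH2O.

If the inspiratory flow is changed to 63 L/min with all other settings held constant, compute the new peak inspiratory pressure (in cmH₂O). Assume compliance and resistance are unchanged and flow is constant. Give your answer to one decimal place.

Flow: 38 L/min ÷ 60 = 0.6333 L/s.
New flow: 63 L/min ÷ 60 = 1.05 L/s.
PIP = Vt/C + R·V̇ + PEEP (constant-flow equation of motion).
Only the resistive term changes: ΔPIP = R × ΔV̇ = 6.6 × (1.05 − 0.6333) = 6.6 × 0.4167 = 2.75 cmH2O.
Original PIP = 460/32.6 + 6.6×0.6333 + 6 = 24.29 cmH2O; new PIP = 24.29 + (2.75) = 27.04 cmH2O.

27.0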